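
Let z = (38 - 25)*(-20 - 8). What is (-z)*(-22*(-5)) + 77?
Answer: 40117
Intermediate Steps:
z = -364 (z = 13*(-28) = -364)
(-z)*(-22*(-5)) + 77 = (-1*(-364))*(-22*(-5)) + 77 = 364*110 + 77 = 40040 + 77 = 40117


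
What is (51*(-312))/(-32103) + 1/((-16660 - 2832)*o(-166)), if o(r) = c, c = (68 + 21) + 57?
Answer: 5031427409/10151082744 ≈ 0.49565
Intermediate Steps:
c = 146 (c = 89 + 57 = 146)
o(r) = 146
(51*(-312))/(-32103) + 1/((-16660 - 2832)*o(-166)) = (51*(-312))/(-32103) + 1/(-16660 - 2832*146) = -15912*(-1/32103) + (1/146)/(-19492) = 1768/3567 - 1/19492*1/146 = 1768/3567 - 1/2845832 = 5031427409/10151082744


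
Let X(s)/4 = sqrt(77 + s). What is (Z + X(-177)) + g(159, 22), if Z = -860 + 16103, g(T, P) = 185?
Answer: 15428 + 40*I ≈ 15428.0 + 40.0*I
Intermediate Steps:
Z = 15243
X(s) = 4*sqrt(77 + s)
(Z + X(-177)) + g(159, 22) = (15243 + 4*sqrt(77 - 177)) + 185 = (15243 + 4*sqrt(-100)) + 185 = (15243 + 4*(10*I)) + 185 = (15243 + 40*I) + 185 = 15428 + 40*I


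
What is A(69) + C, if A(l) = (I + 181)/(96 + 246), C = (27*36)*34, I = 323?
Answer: 627940/19 ≈ 33050.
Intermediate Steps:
C = 33048 (C = 972*34 = 33048)
A(l) = 28/19 (A(l) = (323 + 181)/(96 + 246) = 504/342 = 504*(1/342) = 28/19)
A(69) + C = 28/19 + 33048 = 627940/19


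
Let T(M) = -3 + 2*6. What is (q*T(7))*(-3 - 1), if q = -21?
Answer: 756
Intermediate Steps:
T(M) = 9 (T(M) = -3 + 12 = 9)
(q*T(7))*(-3 - 1) = (-21*9)*(-3 - 1) = -189*(-4) = 756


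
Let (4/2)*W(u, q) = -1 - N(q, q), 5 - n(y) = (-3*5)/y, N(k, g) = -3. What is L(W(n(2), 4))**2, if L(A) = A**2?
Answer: 1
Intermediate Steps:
n(y) = 5 + 15/y (n(y) = 5 - (-3*5)/y = 5 - (-15)/y = 5 + 15/y)
W(u, q) = 1 (W(u, q) = (-1 - 1*(-3))/2 = (-1 + 3)/2 = (1/2)*2 = 1)
L(W(n(2), 4))**2 = (1**2)**2 = 1**2 = 1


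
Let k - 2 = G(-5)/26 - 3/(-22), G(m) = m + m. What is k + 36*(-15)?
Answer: -153939/286 ≈ -538.25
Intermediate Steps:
G(m) = 2*m
k = 501/286 (k = 2 + ((2*(-5))/26 - 3/(-22)) = 2 + (-10*1/26 - 3*(-1/22)) = 2 + (-5/13 + 3/22) = 2 - 71/286 = 501/286 ≈ 1.7517)
k + 36*(-15) = 501/286 + 36*(-15) = 501/286 - 540 = -153939/286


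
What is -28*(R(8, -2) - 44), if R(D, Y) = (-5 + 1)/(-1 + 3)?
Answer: 1288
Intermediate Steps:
R(D, Y) = -2 (R(D, Y) = -4/2 = -4*½ = -2)
-28*(R(8, -2) - 44) = -28*(-2 - 44) = -28*(-46) = 1288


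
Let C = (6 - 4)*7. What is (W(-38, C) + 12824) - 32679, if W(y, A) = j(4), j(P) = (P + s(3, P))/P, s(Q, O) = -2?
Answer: -39709/2 ≈ -19855.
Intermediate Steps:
C = 14 (C = 2*7 = 14)
j(P) = (-2 + P)/P (j(P) = (P - 2)/P = (-2 + P)/P)
W(y, A) = ½ (W(y, A) = (-2 + 4)/4 = (¼)*2 = ½)
(W(-38, C) + 12824) - 32679 = (½ + 12824) - 32679 = 25649/2 - 32679 = -39709/2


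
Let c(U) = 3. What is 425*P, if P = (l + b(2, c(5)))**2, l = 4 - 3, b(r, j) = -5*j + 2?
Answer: 61200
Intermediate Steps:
b(r, j) = 2 - 5*j
l = 1
P = 144 (P = (1 + (2 - 5*3))**2 = (1 + (2 - 15))**2 = (1 - 13)**2 = (-12)**2 = 144)
425*P = 425*144 = 61200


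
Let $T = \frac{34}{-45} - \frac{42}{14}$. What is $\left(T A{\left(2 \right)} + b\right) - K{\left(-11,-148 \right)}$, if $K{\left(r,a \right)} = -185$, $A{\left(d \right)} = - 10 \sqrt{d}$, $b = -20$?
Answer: $165 + \frac{338 \sqrt{2}}{9} \approx 218.11$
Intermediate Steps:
$T = - \frac{169}{45}$ ($T = 34 \left(- \frac{1}{45}\right) - 3 = - \frac{34}{45} - 3 = - \frac{169}{45} \approx -3.7556$)
$\left(T A{\left(2 \right)} + b\right) - K{\left(-11,-148 \right)} = \left(- \frac{169 \left(- 10 \sqrt{2}\right)}{45} - 20\right) - -185 = \left(\frac{338 \sqrt{2}}{9} - 20\right) + 185 = \left(-20 + \frac{338 \sqrt{2}}{9}\right) + 185 = 165 + \frac{338 \sqrt{2}}{9}$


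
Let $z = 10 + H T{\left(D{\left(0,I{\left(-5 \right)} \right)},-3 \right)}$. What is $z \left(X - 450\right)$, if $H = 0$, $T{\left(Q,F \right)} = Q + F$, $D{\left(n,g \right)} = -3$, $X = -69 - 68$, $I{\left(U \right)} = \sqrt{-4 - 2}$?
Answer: $-5870$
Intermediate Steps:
$I{\left(U \right)} = i \sqrt{6}$ ($I{\left(U \right)} = \sqrt{-6} = i \sqrt{6}$)
$X = -137$ ($X = -69 - 68 = -137$)
$T{\left(Q,F \right)} = F + Q$
$z = 10$ ($z = 10 + 0 \left(-3 - 3\right) = 10 + 0 \left(-6\right) = 10 + 0 = 10$)
$z \left(X - 450\right) = 10 \left(-137 - 450\right) = 10 \left(-587\right) = -5870$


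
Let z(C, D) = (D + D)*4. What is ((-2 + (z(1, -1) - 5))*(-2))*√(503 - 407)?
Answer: 120*√6 ≈ 293.94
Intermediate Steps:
z(C, D) = 8*D (z(C, D) = (2*D)*4 = 8*D)
((-2 + (z(1, -1) - 5))*(-2))*√(503 - 407) = ((-2 + (8*(-1) - 5))*(-2))*√(503 - 407) = ((-2 + (-8 - 5))*(-2))*√96 = ((-2 - 13)*(-2))*(4*√6) = (-15*(-2))*(4*√6) = 30*(4*√6) = 120*√6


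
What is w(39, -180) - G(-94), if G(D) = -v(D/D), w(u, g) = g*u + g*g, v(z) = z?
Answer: 25381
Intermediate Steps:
w(u, g) = g² + g*u (w(u, g) = g*u + g² = g² + g*u)
G(D) = -1 (G(D) = -D/D = -1*1 = -1)
w(39, -180) - G(-94) = -180*(-180 + 39) - 1*(-1) = -180*(-141) + 1 = 25380 + 1 = 25381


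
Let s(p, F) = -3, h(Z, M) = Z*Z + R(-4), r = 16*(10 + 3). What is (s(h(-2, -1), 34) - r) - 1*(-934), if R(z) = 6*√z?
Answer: 723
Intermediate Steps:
r = 208 (r = 16*13 = 208)
h(Z, M) = Z² + 12*I (h(Z, M) = Z*Z + 6*√(-4) = Z² + 6*(2*I) = Z² + 12*I)
(s(h(-2, -1), 34) - r) - 1*(-934) = (-3 - 1*208) - 1*(-934) = (-3 - 208) + 934 = -211 + 934 = 723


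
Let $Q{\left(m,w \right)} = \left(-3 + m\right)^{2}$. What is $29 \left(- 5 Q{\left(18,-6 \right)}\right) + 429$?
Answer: $-32196$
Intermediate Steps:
$29 \left(- 5 Q{\left(18,-6 \right)}\right) + 429 = 29 \left(- 5 \left(-3 + 18\right)^{2}\right) + 429 = 29 \left(- 5 \cdot 15^{2}\right) + 429 = 29 \left(\left(-5\right) 225\right) + 429 = 29 \left(-1125\right) + 429 = -32625 + 429 = -32196$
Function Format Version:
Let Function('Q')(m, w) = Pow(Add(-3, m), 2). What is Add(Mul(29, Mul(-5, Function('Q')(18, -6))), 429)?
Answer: -32196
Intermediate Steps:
Add(Mul(29, Mul(-5, Function('Q')(18, -6))), 429) = Add(Mul(29, Mul(-5, Pow(Add(-3, 18), 2))), 429) = Add(Mul(29, Mul(-5, Pow(15, 2))), 429) = Add(Mul(29, Mul(-5, 225)), 429) = Add(Mul(29, -1125), 429) = Add(-32625, 429) = -32196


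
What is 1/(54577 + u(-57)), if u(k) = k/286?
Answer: 286/15608965 ≈ 1.8323e-5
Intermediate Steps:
u(k) = k/286 (u(k) = k*(1/286) = k/286)
1/(54577 + u(-57)) = 1/(54577 + (1/286)*(-57)) = 1/(54577 - 57/286) = 1/(15608965/286) = 286/15608965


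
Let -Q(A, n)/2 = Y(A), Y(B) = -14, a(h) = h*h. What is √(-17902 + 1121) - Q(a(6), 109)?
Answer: -28 + I*√16781 ≈ -28.0 + 129.54*I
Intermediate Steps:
a(h) = h²
Q(A, n) = 28 (Q(A, n) = -2*(-14) = 28)
√(-17902 + 1121) - Q(a(6), 109) = √(-17902 + 1121) - 1*28 = √(-16781) - 28 = I*√16781 - 28 = -28 + I*√16781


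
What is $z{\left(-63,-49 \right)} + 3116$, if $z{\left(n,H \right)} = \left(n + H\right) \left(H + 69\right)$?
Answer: $876$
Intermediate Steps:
$z{\left(n,H \right)} = \left(69 + H\right) \left(H + n\right)$ ($z{\left(n,H \right)} = \left(H + n\right) \left(69 + H\right) = \left(69 + H\right) \left(H + n\right)$)
$z{\left(-63,-49 \right)} + 3116 = \left(\left(-49\right)^{2} + 69 \left(-49\right) + 69 \left(-63\right) - -3087\right) + 3116 = \left(2401 - 3381 - 4347 + 3087\right) + 3116 = -2240 + 3116 = 876$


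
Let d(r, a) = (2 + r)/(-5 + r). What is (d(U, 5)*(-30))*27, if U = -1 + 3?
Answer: 1080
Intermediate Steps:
U = 2
d(r, a) = (2 + r)/(-5 + r)
(d(U, 5)*(-30))*27 = (((2 + 2)/(-5 + 2))*(-30))*27 = ((4/(-3))*(-30))*27 = (-⅓*4*(-30))*27 = -4/3*(-30)*27 = 40*27 = 1080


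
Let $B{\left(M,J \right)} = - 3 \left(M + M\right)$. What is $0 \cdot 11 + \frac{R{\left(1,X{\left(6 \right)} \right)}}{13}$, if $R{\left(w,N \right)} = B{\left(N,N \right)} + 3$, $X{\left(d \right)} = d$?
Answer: $- \frac{33}{13} \approx -2.5385$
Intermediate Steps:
$B{\left(M,J \right)} = - 6 M$ ($B{\left(M,J \right)} = - 3 \cdot 2 M = - 6 M$)
$R{\left(w,N \right)} = 3 - 6 N$ ($R{\left(w,N \right)} = - 6 N + 3 = 3 - 6 N$)
$0 \cdot 11 + \frac{R{\left(1,X{\left(6 \right)} \right)}}{13} = 0 \cdot 11 + \frac{3 - 36}{13} = 0 + \left(3 - 36\right) \frac{1}{13} = 0 - \frac{33}{13} = - \frac{33}{13}$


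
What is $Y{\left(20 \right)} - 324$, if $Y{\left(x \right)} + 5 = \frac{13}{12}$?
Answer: $- \frac{3935}{12} \approx -327.92$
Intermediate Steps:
$Y{\left(x \right)} = - \frac{47}{12}$ ($Y{\left(x \right)} = -5 + \frac{13}{12} = - \frac{47}{12}$)
$Y{\left(20 \right)} - 324 = - \frac{47}{12} - 324 = - \frac{3935}{12}$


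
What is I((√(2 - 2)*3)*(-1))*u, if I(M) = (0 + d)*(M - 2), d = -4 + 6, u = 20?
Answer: -80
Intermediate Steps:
d = 2
I(M) = -4 + 2*M (I(M) = (0 + 2)*(M - 2) = 2*(-2 + M) = -4 + 2*M)
I((√(2 - 2)*3)*(-1))*u = (-4 + 2*((√(2 - 2)*3)*(-1)))*20 = (-4 + 2*((√0*3)*(-1)))*20 = (-4 + 2*((0*3)*(-1)))*20 = (-4 + 2*(0*(-1)))*20 = (-4 + 2*0)*20 = (-4 + 0)*20 = -4*20 = -80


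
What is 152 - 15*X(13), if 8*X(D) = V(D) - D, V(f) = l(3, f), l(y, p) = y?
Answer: 683/4 ≈ 170.75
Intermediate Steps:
V(f) = 3
X(D) = 3/8 - D/8 (X(D) = (3 - D)/8 = 3/8 - D/8)
152 - 15*X(13) = 152 - 15*(3/8 - 1/8*13) = 152 - 15*(3/8 - 13/8) = 152 - 15*(-5/4) = 152 + 75/4 = 683/4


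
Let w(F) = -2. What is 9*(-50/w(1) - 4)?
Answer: 189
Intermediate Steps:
9*(-50/w(1) - 4) = 9*(-50/(-2) - 4) = 9*(-50*(-½) - 4) = 9*(25 - 4) = 9*21 = 189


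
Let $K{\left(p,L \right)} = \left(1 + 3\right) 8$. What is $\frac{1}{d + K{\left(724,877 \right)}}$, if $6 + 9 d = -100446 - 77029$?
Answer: $- \frac{9}{177193} \approx -5.0792 \cdot 10^{-5}$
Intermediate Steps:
$K{\left(p,L \right)} = 32$ ($K{\left(p,L \right)} = 4 \cdot 8 = 32$)
$d = - \frac{177481}{9}$ ($d = - \frac{2}{3} + \frac{-100446 - 77029}{9} = - \frac{2}{3} + \frac{1}{9} \left(-177475\right) = - \frac{2}{3} - \frac{177475}{9} = - \frac{177481}{9} \approx -19720.0$)
$\frac{1}{d + K{\left(724,877 \right)}} = \frac{1}{- \frac{177481}{9} + 32} = \frac{1}{- \frac{177193}{9}} = - \frac{9}{177193}$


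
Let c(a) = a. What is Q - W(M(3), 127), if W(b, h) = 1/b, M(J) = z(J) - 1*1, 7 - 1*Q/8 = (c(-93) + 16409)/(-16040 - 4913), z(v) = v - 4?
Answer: 2628745/41906 ≈ 62.730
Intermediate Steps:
z(v) = -4 + v
Q = 1303896/20953 (Q = 56 - 8*(-93 + 16409)/(-16040 - 4913) = 56 - 130528/(-20953) = 56 - 130528*(-1)/20953 = 56 - 8*(-16316/20953) = 56 + 130528/20953 = 1303896/20953 ≈ 62.230)
M(J) = -5 + J (M(J) = (-4 + J) - 1*1 = (-4 + J) - 1 = -5 + J)
Q - W(M(3), 127) = 1303896/20953 - 1/(-5 + 3) = 1303896/20953 - 1/(-2) = 1303896/20953 - 1*(-½) = 1303896/20953 + ½ = 2628745/41906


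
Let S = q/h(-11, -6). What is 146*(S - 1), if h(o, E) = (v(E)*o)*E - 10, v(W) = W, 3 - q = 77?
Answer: -24236/203 ≈ -119.39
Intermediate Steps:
q = -74 (q = 3 - 1*77 = 3 - 77 = -74)
h(o, E) = -10 + o*E² (h(o, E) = (E*o)*E - 10 = o*E² - 10 = -10 + o*E²)
S = 37/203 (S = -74/(-10 - 11*(-6)²) = -74/(-10 - 11*36) = -74/(-10 - 396) = -74/(-406) = -74*(-1/406) = 37/203 ≈ 0.18227)
146*(S - 1) = 146*(37/203 - 1) = 146*(-166/203) = -24236/203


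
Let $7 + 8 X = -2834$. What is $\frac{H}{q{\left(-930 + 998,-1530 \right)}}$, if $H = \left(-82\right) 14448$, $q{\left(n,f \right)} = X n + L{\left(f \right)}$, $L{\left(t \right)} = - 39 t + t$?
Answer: $- \frac{18368}{527} \approx -34.854$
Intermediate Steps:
$X = - \frac{2841}{8}$ ($X = - \frac{7}{8} + \frac{1}{8} \left(-2834\right) = - \frac{7}{8} - \frac{1417}{4} = - \frac{2841}{8} \approx -355.13$)
$L{\left(t \right)} = - 38 t$
$q{\left(n,f \right)} = - 38 f - \frac{2841 n}{8}$ ($q{\left(n,f \right)} = - \frac{2841 n}{8} - 38 f = - 38 f - \frac{2841 n}{8}$)
$H = -1184736$
$\frac{H}{q{\left(-930 + 998,-1530 \right)}} = - \frac{1184736}{\left(-38\right) \left(-1530\right) - \frac{2841 \left(-930 + 998\right)}{8}} = - \frac{1184736}{58140 - \frac{48297}{2}} = - \frac{1184736}{\frac{67983}{2}} = \left(-1184736\right) \frac{2}{67983} = - \frac{18368}{527}$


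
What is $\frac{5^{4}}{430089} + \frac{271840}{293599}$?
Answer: $\frac{117098893135}{126273700311} \approx 0.92734$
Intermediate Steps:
$\frac{5^{4}}{430089} + \frac{271840}{293599} = 625 \cdot \frac{1}{430089} + 271840 \cdot \frac{1}{293599} = \frac{625}{430089} + \frac{271840}{293599} = \frac{117098893135}{126273700311}$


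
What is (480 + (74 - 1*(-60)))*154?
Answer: 94556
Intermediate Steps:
(480 + (74 - 1*(-60)))*154 = (480 + (74 + 60))*154 = (480 + 134)*154 = 614*154 = 94556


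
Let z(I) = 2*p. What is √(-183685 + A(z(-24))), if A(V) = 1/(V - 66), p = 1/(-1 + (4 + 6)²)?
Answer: I*√1959323237527/3266 ≈ 428.58*I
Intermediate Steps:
p = 1/99 (p = 1/(-1 + 10²) = 1/(-1 + 100) = 1/99 ≈ 0.010101)
z(I) = 2/99 (z(I) = 2*(1/99) = 2/99)
A(V) = 1/(-66 + V)
√(-183685 + A(z(-24))) = √(-183685 + 1/(-66 + 2/99)) = √(-183685 + 1/(-6532/99)) = √(-183685 - 99/6532) = √(-1199830519/6532) = I*√1959323237527/3266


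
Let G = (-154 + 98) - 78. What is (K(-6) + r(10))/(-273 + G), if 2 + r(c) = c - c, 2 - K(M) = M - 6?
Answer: -12/407 ≈ -0.029484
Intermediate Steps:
K(M) = 8 - M (K(M) = 2 - (M - 6) = 2 - (-6 + M) = 2 + (6 - M) = 8 - M)
r(c) = -2 (r(c) = -2 + (c - c) = -2 + 0 = -2)
G = -134 (G = -56 - 78 = -134)
(K(-6) + r(10))/(-273 + G) = ((8 - 1*(-6)) - 2)/(-273 - 134) = ((8 + 6) - 2)/(-407) = (14 - 2)*(-1/407) = 12*(-1/407) = -12/407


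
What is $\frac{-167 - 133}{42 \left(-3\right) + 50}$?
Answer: $\frac{75}{19} \approx 3.9474$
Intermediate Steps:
$\frac{-167 - 133}{42 \left(-3\right) + 50} = - \frac{300}{-126 + 50} = - \frac{300}{-76} = \left(-300\right) \left(- \frac{1}{76}\right) = \frac{75}{19}$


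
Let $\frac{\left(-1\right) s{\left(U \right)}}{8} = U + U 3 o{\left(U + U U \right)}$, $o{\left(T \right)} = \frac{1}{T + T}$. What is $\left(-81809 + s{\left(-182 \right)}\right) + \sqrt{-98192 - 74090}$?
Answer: $- \frac{14543881}{181} + i \sqrt{172282} \approx -80353.0 + 415.07 i$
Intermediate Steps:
$o{\left(T \right)} = \frac{1}{2 T}$
$s{\left(U \right)} = - 8 U - \frac{12 U}{U + U^{2}}$ ($s{\left(U \right)} = - 8 \left(U + U 3 \frac{1}{2 \left(U + U U\right)}\right) = - 8 \left(U + 3 U \frac{1}{2 \left(U + U^{2}\right)}\right) = - 8 \left(U + \frac{3 U}{2 \left(U + U^{2}\right)}\right) = - 8 U - \frac{12 U}{U + U^{2}}$)
$\left(-81809 + s{\left(-182 \right)}\right) + \sqrt{-98192 - 74090} = \left(-81809 + \frac{4 \left(-3 - - 364 \left(1 - 182\right)\right)}{1 - 182}\right) + \sqrt{-98192 - 74090} = \left(-81809 + \frac{4 \left(-3 - \left(-364\right) \left(-181\right)\right)}{-181}\right) + \sqrt{-172282} = \left(-81809 + 4 \left(- \frac{1}{181}\right) \left(-3 - 65884\right)\right) + i \sqrt{172282} = \left(-81809 + 4 \left(- \frac{1}{181}\right) \left(-65887\right)\right) + i \sqrt{172282} = \left(-81809 + \frac{263548}{181}\right) + i \sqrt{172282} = - \frac{14543881}{181} + i \sqrt{172282}$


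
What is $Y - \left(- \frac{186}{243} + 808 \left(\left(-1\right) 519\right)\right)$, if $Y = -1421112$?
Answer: $- \frac{81142498}{81} \approx -1.0018 \cdot 10^{6}$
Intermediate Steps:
$Y - \left(- \frac{186}{243} + 808 \left(\left(-1\right) 519\right)\right) = -1421112 - \left(- \frac{186}{243} + 808 \left(\left(-1\right) 519\right)\right) = -1421112 - \left(\left(-186\right) \frac{1}{243} + 808 \left(-519\right)\right) = -1421112 - \left(- \frac{62}{81} - 419352\right) = -1421112 - - \frac{33967574}{81} = -1421112 + \frac{33967574}{81} = - \frac{81142498}{81}$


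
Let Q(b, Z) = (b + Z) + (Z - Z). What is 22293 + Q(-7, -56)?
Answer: 22230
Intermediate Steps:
Q(b, Z) = Z + b (Q(b, Z) = (Z + b) + 0 = Z + b)
22293 + Q(-7, -56) = 22293 + (-56 - 7) = 22293 - 63 = 22230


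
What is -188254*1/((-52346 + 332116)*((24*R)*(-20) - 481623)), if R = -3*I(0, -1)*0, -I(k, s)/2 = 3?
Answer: 94127/67371833355 ≈ 1.3971e-6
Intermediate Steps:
I(k, s) = -6 (I(k, s) = -2*3 = -6)
R = 0 (R = -3*(-6)*0 = 18*0 = 0)
-188254*1/((-52346 + 332116)*((24*R)*(-20) - 481623)) = -188254*1/((-52346 + 332116)*((24*0)*(-20) - 481623)) = -188254*1/(279770*(0*(-20) - 481623)) = -188254*1/(279770*(0 - 481623)) = -188254/(279770*(-481623)) = -188254/(-134743666710) = -188254*(-1/134743666710) = 94127/67371833355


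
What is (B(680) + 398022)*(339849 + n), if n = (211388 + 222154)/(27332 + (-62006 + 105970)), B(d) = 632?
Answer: 2414877286009821/17824 ≈ 1.3548e+11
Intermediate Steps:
n = 216771/35648 (n = 433542/(27332 + 43964) = 433542/71296 = 433542*(1/71296) = 216771/35648 ≈ 6.0809)
(B(680) + 398022)*(339849 + n) = (632 + 398022)*(339849 + 216771/35648) = 398654*(12115153923/35648) = 2414877286009821/17824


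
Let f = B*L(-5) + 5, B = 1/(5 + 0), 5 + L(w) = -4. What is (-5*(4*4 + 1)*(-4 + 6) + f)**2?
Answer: 695556/25 ≈ 27822.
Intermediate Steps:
L(w) = -9 (L(w) = -5 - 4 = -9)
B = 1/5 ≈ 0.20000
f = 16/5 (f = (1/5)*(-9) + 5 = -9/5 + 5 = 16/5 ≈ 3.2000)
(-5*(4*4 + 1)*(-4 + 6) + f)**2 = (-5*(4*4 + 1)*(-4 + 6) + 16/5)**2 = (-5*(16 + 1)*2 + 16/5)**2 = (-85*2 + 16/5)**2 = (-5*34 + 16/5)**2 = (-170 + 16/5)**2 = (-834/5)**2 = 695556/25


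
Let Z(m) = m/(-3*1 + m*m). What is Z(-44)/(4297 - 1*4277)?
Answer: -11/9665 ≈ -0.0011381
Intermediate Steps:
Z(m) = m/(-3 + m²)
Z(-44)/(4297 - 1*4277) = (-44/(-3 + (-44)²))/(4297 - 1*4277) = (-44/(-3 + 1936))/(4297 - 4277) = -44/1933/20 = -44*1/1933*(1/20) = -44/1933*1/20 = -11/9665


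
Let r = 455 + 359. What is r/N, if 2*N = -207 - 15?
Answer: -22/3 ≈ -7.3333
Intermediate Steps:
N = -111 (N = (-207 - 15)/2 = (1/2)*(-222) = -111)
r = 814
r/N = 814/(-111) = 814*(-1/111) = -22/3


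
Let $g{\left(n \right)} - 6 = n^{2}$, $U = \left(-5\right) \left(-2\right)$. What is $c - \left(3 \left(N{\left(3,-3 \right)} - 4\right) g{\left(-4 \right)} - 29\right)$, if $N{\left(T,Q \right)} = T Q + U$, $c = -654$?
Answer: $-427$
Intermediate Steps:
$U = 10$
$N{\left(T,Q \right)} = 10 + Q T$ ($N{\left(T,Q \right)} = T Q + 10 = Q T + 10 = 10 + Q T$)
$g{\left(n \right)} = 6 + n^{2}$
$c - \left(3 \left(N{\left(3,-3 \right)} - 4\right) g{\left(-4 \right)} - 29\right) = -654 - \left(3 \left(\left(10 - 9\right) - 4\right) \left(6 + \left(-4\right)^{2}\right) - 29\right) = -654 - \left(3 \left(\left(10 - 9\right) - 4\right) \left(6 + 16\right) - 29\right) = -654 - \left(3 \left(1 - 4\right) 22 - 29\right) = -654 - \left(3 \left(-3\right) 22 - 29\right) = -654 - \left(\left(-9\right) 22 - 29\right) = -654 - \left(-198 - 29\right) = -654 - -227 = -654 + 227 = -427$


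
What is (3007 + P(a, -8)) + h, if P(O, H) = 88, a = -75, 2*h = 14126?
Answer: 10158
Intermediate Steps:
h = 7063 (h = (½)*14126 = 7063)
(3007 + P(a, -8)) + h = (3007 + 88) + 7063 = 3095 + 7063 = 10158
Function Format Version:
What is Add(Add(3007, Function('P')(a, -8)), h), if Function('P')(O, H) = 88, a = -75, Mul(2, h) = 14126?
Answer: 10158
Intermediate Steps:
h = 7063 (h = Mul(Rational(1, 2), 14126) = 7063)
Add(Add(3007, Function('P')(a, -8)), h) = Add(Add(3007, 88), 7063) = Add(3095, 7063) = 10158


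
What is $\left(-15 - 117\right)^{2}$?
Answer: $17424$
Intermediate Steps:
$\left(-15 - 117\right)^{2} = \left(-132\right)^{2} = 17424$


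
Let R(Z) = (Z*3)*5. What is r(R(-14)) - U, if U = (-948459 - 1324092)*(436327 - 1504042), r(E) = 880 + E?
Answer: -2426436790295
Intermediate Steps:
R(Z) = 15*Z (R(Z) = (3*Z)*5 = 15*Z)
U = 2426436790965 (U = -2272551*(-1067715) = 2426436790965)
r(R(-14)) - U = (880 + 15*(-14)) - 1*2426436790965 = (880 - 210) - 2426436790965 = 670 - 2426436790965 = -2426436790295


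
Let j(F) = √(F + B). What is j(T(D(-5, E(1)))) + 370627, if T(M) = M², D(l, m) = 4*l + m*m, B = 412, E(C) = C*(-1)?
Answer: 370627 + √773 ≈ 3.7066e+5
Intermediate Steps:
E(C) = -C
D(l, m) = m² + 4*l (D(l, m) = 4*l + m² = m² + 4*l)
j(F) = √(412 + F) (j(F) = √(F + 412) = √(412 + F))
j(T(D(-5, E(1)))) + 370627 = √(412 + ((-1*1)² + 4*(-5))²) + 370627 = √(412 + ((-1)² - 20)²) + 370627 = √(412 + (1 - 20)²) + 370627 = √(412 + (-19)²) + 370627 = √(412 + 361) + 370627 = √773 + 370627 = 370627 + √773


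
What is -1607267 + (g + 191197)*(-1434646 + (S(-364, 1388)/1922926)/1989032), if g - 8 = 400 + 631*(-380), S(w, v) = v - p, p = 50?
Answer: 132169340058417404176853/1912380673816 ≈ 6.9112e+10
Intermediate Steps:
S(w, v) = -50 + v (S(w, v) = v - 1*50 = v - 50 = -50 + v)
g = -239372 (g = 8 + (400 + 631*(-380)) = 8 + (400 - 239780) = 8 - 239380 = -239372)
-1607267 + (g + 191197)*(-1434646 + (S(-364, 1388)/1922926)/1989032) = -1607267 + (-239372 + 191197)*(-1434646 + ((-50 + 1388)/1922926)/1989032) = -1607267 - 48175*(-1434646 + (1338*(1/1922926))*(1/1989032)) = -1607267 - 48175*(-1434646 + (669/961463)*(1/1989032)) = -1607267 - 48175*(-1434646 + 669/1912380673816) = -1607267 - 48175*(-2743589284167428467/1912380673816) = -1607267 + 132172413764765866397725/1912380673816 = 132169340058417404176853/1912380673816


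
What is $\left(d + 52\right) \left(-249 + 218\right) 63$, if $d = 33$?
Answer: $-166005$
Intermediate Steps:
$\left(d + 52\right) \left(-249 + 218\right) 63 = \left(33 + 52\right) \left(-249 + 218\right) 63 = 85 \left(-31\right) 63 = \left(-2635\right) 63 = -166005$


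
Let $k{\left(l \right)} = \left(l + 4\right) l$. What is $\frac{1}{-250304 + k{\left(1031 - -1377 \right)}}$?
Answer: $\frac{1}{5557792} \approx 1.7993 \cdot 10^{-7}$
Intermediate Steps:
$k{\left(l \right)} = l \left(4 + l\right)$ ($k{\left(l \right)} = \left(4 + l\right) l = l \left(4 + l\right)$)
$\frac{1}{-250304 + k{\left(1031 - -1377 \right)}} = \frac{1}{-250304 + \left(1031 - -1377\right) \left(4 + \left(1031 - -1377\right)\right)} = \frac{1}{-250304 + \left(1031 + 1377\right) \left(4 + \left(1031 + 1377\right)\right)} = \frac{1}{-250304 + 2408 \left(4 + 2408\right)} = \frac{1}{-250304 + 2408 \cdot 2412} = \frac{1}{-250304 + 5808096} = \frac{1}{5557792}$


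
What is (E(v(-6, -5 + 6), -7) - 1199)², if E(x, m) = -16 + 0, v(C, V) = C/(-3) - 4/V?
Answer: 1476225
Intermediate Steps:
v(C, V) = -4/V - C/3 (v(C, V) = C*(-⅓) - 4/V = -C/3 - 4/V = -4/V - C/3)
E(x, m) = -16
(E(v(-6, -5 + 6), -7) - 1199)² = (-16 - 1199)² = (-1215)² = 1476225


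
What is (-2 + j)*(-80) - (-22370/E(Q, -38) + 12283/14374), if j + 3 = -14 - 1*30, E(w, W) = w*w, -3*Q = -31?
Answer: 57030696337/13813414 ≈ 4128.6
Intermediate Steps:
Q = 31/3 (Q = -⅓*(-31) = 31/3 ≈ 10.333)
E(w, W) = w²
j = -47 (j = -3 + (-14 - 1*30) = -3 + (-14 - 30) = -3 - 44 = -47)
(-2 + j)*(-80) - (-22370/E(Q, -38) + 12283/14374) = (-2 - 47)*(-80) - (-22370/((31/3)²) + 12283/14374) = -49*(-80) - (-22370/961/9 + 12283*(1/14374)) = 3920 - (-22370*9/961 + 12283/14374) = 3920 - (-201330/961 + 12283/14374) = 3920 - 1*(-2882113457/13813414) = 3920 + 2882113457/13813414 = 57030696337/13813414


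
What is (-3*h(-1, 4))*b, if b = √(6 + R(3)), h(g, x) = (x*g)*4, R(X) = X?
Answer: 144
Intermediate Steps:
h(g, x) = 4*g*x (h(g, x) = (g*x)*4 = 4*g*x)
b = 3 (b = √(6 + 3) = √9 = 3)
(-3*h(-1, 4))*b = -12*(-1)*4*3 = -3*(-16)*3 = 48*3 = 144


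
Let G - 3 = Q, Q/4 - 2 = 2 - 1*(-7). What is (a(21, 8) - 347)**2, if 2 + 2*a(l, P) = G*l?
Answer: 84681/4 ≈ 21170.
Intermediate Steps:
Q = 44 (Q = 8 + 4*(2 - 1*(-7)) = 8 + 4*(2 + 7) = 8 + 4*9 = 8 + 36 = 44)
G = 47 (G = 3 + 44 = 47)
a(l, P) = -1 + 47*l/2 (a(l, P) = -1 + (47*l)/2 = -1 + 47*l/2)
(a(21, 8) - 347)**2 = ((-1 + (47/2)*21) - 347)**2 = ((-1 + 987/2) - 347)**2 = (985/2 - 347)**2 = (291/2)**2 = 84681/4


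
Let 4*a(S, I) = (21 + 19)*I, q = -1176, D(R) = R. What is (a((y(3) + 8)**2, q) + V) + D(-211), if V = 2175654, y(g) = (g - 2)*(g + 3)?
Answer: 2163683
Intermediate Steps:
y(g) = (-2 + g)*(3 + g)
a(S, I) = 10*I (a(S, I) = ((21 + 19)*I)/4 = (40*I)/4 = 10*I)
(a((y(3) + 8)**2, q) + V) + D(-211) = (10*(-1176) + 2175654) - 211 = (-11760 + 2175654) - 211 = 2163894 - 211 = 2163683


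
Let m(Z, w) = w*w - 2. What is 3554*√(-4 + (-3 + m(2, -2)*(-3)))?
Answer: 3554*I*√13 ≈ 12814.0*I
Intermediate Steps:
m(Z, w) = -2 + w² (m(Z, w) = w² - 2 = -2 + w²)
3554*√(-4 + (-3 + m(2, -2)*(-3))) = 3554*√(-4 + (-3 + (-2 + (-2)²)*(-3))) = 3554*√(-4 + (-3 + (-2 + 4)*(-3))) = 3554*√(-4 + (-3 + 2*(-3))) = 3554*√(-4 + (-3 - 6)) = 3554*√(-4 - 9) = 3554*√(-13) = 3554*(I*√13) = 3554*I*√13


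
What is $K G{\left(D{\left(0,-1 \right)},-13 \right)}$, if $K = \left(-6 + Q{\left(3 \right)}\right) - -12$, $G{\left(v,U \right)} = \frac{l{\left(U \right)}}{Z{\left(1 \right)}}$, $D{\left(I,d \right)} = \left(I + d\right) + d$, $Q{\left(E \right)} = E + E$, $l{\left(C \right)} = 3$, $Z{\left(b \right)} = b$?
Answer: $36$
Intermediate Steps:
$Q{\left(E \right)} = 2 E$
$D{\left(I,d \right)} = I + 2 d$
$G{\left(v,U \right)} = 3$ ($G{\left(v,U \right)} = \frac{3}{1} = 3 \cdot 1 = 3$)
$K = 12$ ($K = \left(-6 + 2 \cdot 3\right) - -12 = \left(-6 + 6\right) + 12 = 0 + 12 = 12$)
$K G{\left(D{\left(0,-1 \right)},-13 \right)} = 12 \cdot 3 = 36$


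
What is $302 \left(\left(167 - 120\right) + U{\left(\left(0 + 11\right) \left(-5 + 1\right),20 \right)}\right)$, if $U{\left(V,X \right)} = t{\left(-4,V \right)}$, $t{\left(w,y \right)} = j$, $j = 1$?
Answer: $14496$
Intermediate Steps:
$t{\left(w,y \right)} = 1$
$U{\left(V,X \right)} = 1$
$302 \left(\left(167 - 120\right) + U{\left(\left(0 + 11\right) \left(-5 + 1\right),20 \right)}\right) = 302 \left(\left(167 - 120\right) + 1\right) = 302 \left(47 + 1\right) = 302 \cdot 48 = 14496$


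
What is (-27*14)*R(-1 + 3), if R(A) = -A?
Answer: 756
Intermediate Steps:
(-27*14)*R(-1 + 3) = (-27*14)*(-(-1 + 3)) = -(-378)*2 = -378*(-2) = 756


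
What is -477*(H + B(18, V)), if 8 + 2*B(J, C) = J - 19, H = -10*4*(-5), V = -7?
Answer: -186507/2 ≈ -93254.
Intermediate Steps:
H = 200 (H = -40*(-5) = 200)
B(J, C) = -27/2 + J/2 (B(J, C) = -4 + (J - 19)/2 = -4 + (-19 + J)/2 = -4 + (-19/2 + J/2) = -27/2 + J/2)
-477*(H + B(18, V)) = -477*(200 + (-27/2 + (1/2)*18)) = -477*(200 + (-27/2 + 9)) = -477*(200 - 9/2) = -477*391/2 = -186507/2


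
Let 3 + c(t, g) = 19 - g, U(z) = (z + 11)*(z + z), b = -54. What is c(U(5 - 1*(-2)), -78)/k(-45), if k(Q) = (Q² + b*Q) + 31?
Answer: 47/2243 ≈ 0.020954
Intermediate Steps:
k(Q) = 31 + Q² - 54*Q (k(Q) = (Q² - 54*Q) + 31 = 31 + Q² - 54*Q)
U(z) = 2*z*(11 + z) (U(z) = (11 + z)*(2*z) = 2*z*(11 + z))
c(t, g) = 16 - g (c(t, g) = -3 + (19 - g) = 16 - g)
c(U(5 - 1*(-2)), -78)/k(-45) = (16 - 1*(-78))/(31 + (-45)² - 54*(-45)) = (16 + 78)/(31 + 2025 + 2430) = 94/4486 = 94*(1/4486) = 47/2243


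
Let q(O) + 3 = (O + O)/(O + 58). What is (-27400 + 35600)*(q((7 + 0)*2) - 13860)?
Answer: -1023060700/9 ≈ -1.1367e+8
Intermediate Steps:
q(O) = -3 + 2*O/(58 + O) (q(O) = -3 + (O + O)/(O + 58) = -3 + (2*O)/(58 + O) = -3 + 2*O/(58 + O))
(-27400 + 35600)*(q((7 + 0)*2) - 13860) = (-27400 + 35600)*((-174 - (7 + 0)*2)/(58 + (7 + 0)*2) - 13860) = 8200*((-174 - 7*2)/(58 + 7*2) - 13860) = 8200*((-174 - 1*14)/(58 + 14) - 13860) = 8200*((-174 - 14)/72 - 13860) = 8200*((1/72)*(-188) - 13860) = 8200*(-47/18 - 13860) = 8200*(-249527/18) = -1023060700/9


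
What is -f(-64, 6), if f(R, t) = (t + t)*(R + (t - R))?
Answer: -72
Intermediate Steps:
f(R, t) = 2*t² (f(R, t) = (2*t)*t = 2*t²)
-f(-64, 6) = -2*6² = -2*36 = -1*72 = -72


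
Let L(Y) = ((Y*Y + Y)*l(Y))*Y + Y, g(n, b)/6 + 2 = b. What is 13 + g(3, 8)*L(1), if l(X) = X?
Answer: 121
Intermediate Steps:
g(n, b) = -12 + 6*b
L(Y) = Y + Y**2*(Y + Y**2) (L(Y) = ((Y*Y + Y)*Y)*Y + Y = ((Y**2 + Y)*Y)*Y + Y = ((Y + Y**2)*Y)*Y + Y = (Y*(Y + Y**2))*Y + Y = Y**2*(Y + Y**2) + Y = Y + Y**2*(Y + Y**2))
13 + g(3, 8)*L(1) = 13 + (-12 + 6*8)*(1 + 1**3 + 1**4) = 13 + (-12 + 48)*(1 + 1 + 1) = 13 + 36*3 = 13 + 108 = 121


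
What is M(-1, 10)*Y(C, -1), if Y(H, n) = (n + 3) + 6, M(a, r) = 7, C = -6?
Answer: 56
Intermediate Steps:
Y(H, n) = 9 + n (Y(H, n) = (3 + n) + 6 = 9 + n)
M(-1, 10)*Y(C, -1) = 7*(9 - 1) = 7*8 = 56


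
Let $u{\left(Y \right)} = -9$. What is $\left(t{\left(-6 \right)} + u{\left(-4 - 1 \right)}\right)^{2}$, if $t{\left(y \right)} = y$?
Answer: $225$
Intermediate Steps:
$\left(t{\left(-6 \right)} + u{\left(-4 - 1 \right)}\right)^{2} = \left(-6 - 9\right)^{2} = \left(-15\right)^{2} = 225$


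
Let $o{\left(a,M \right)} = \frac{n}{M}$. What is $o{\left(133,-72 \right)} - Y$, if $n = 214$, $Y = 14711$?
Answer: $- \frac{529703}{36} \approx -14714.0$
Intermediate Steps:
$o{\left(a,M \right)} = \frac{214}{M}$
$o{\left(133,-72 \right)} - Y = \frac{214}{-72} - 14711 = 214 \left(- \frac{1}{72}\right) - 14711 = - \frac{107}{36} - 14711 = - \frac{529703}{36}$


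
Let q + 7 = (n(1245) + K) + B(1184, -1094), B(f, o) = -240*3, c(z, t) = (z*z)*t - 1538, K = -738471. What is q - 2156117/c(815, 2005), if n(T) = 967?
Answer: -983153596136714/1331769587 ≈ -7.3823e+5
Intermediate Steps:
c(z, t) = -1538 + t*z² (c(z, t) = z²*t - 1538 = t*z² - 1538 = -1538 + t*z²)
B(f, o) = -720
q = -738231 (q = -7 + ((967 - 738471) - 720) = -7 + (-737504 - 720) = -7 - 738224 = -738231)
q - 2156117/c(815, 2005) = -738231 - 2156117/(-1538 + 2005*815²) = -738231 - 2156117/(-1538 + 2005*664225) = -738231 - 2156117/(-1538 + 1331771125) = -738231 - 2156117/1331769587 = -983153596136714/1331769587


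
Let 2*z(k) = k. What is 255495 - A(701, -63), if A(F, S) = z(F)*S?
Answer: 555153/2 ≈ 2.7758e+5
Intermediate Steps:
z(k) = k/2
A(F, S) = F*S/2 (A(F, S) = (F/2)*S = F*S/2)
255495 - A(701, -63) = 255495 - 701*(-63)/2 = 255495 - 1*(-44163/2) = 255495 + 44163/2 = 555153/2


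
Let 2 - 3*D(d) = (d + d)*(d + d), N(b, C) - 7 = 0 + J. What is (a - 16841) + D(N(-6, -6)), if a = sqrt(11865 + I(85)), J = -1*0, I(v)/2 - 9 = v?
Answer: -50717/3 + sqrt(12053) ≈ -16796.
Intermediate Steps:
I(v) = 18 + 2*v
J = 0
N(b, C) = 7 (N(b, C) = 7 + (0 + 0) = 7 + 0 = 7)
a = sqrt(12053) (a = sqrt(11865 + (18 + 2*85)) = sqrt(11865 + (18 + 170)) = sqrt(11865 + 188) = sqrt(12053) ≈ 109.79)
D(d) = 2/3 - 4*d**2/3 (D(d) = 2/3 - (d + d)*(d + d)/3 = 2/3 - 2*d*2*d/3 = 2/3 - 4*d**2/3)
(a - 16841) + D(N(-6, -6)) = (sqrt(12053) - 16841) + (2/3 - 4/3*7**2) = (-16841 + sqrt(12053)) + (2/3 - 4/3*49) = (-16841 + sqrt(12053)) + (2/3 - 196/3) = (-16841 + sqrt(12053)) - 194/3 = -50717/3 + sqrt(12053)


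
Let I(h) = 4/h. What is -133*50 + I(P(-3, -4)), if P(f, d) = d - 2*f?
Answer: -6648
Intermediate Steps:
-133*50 + I(P(-3, -4)) = -133*50 + 4/(-4 - 2*(-3)) = -6650 + 4/(-4 + 6) = -6650 + 4/2 = -6650 + 4*(1/2) = -6650 + 2 = -6648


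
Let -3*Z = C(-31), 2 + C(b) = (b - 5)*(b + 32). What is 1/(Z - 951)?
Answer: -3/2815 ≈ -0.0010657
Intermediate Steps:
C(b) = -2 + (-5 + b)*(32 + b) (C(b) = -2 + (b - 5)*(b + 32) = -2 + (-5 + b)*(32 + b))
Z = 38/3 (Z = -(-162 + (-31)² + 27*(-31))/3 = -(-162 + 961 - 837)/3 = -⅓*(-38) = 38/3 ≈ 12.667)
1/(Z - 951) = 1/(38/3 - 951) = 1/(-2815/3) = -3/2815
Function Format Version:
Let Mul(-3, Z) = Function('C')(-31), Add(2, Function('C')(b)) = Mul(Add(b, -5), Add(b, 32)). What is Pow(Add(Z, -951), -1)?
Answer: Rational(-3, 2815) ≈ -0.0010657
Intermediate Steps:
Function('C')(b) = Add(-2, Mul(Add(-5, b), Add(32, b))) (Function('C')(b) = Add(-2, Mul(Add(b, -5), Add(b, 32))) = Add(-2, Mul(Add(-5, b), Add(32, b))))
Z = Rational(38, 3) (Z = Mul(Rational(-1, 3), Add(-162, Pow(-31, 2), Mul(27, -31))) = Mul(Rational(-1, 3), Add(-162, 961, -837)) = Mul(Rational(-1, 3), -38) = Rational(38, 3) ≈ 12.667)
Pow(Add(Z, -951), -1) = Pow(Add(Rational(38, 3), -951), -1) = Pow(Rational(-2815, 3), -1) = Rational(-3, 2815)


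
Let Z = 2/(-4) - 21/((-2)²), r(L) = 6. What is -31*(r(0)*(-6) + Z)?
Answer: 5177/4 ≈ 1294.3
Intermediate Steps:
Z = -23/4 (Z = 2*(-¼) - 21/4 = -½ - 21*¼ = -½ - 21/4 = -23/4 ≈ -5.7500)
-31*(r(0)*(-6) + Z) = -31*(6*(-6) - 23/4) = -31*(-36 - 23/4) = -31*(-167/4) = 5177/4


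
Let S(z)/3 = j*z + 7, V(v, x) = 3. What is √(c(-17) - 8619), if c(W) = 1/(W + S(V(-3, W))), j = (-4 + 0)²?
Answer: I*√47197607/74 ≈ 92.839*I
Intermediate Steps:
j = 16 (j = (-4)² = 16)
S(z) = 21 + 48*z (S(z) = 3*(16*z + 7) = 3*(7 + 16*z) = 21 + 48*z)
c(W) = 1/(165 + W) (c(W) = 1/(W + (21 + 48*3)) = 1/(W + (21 + 144)) = 1/(W + 165) = 1/(165 + W))
√(c(-17) - 8619) = √(1/(165 - 17) - 8619) = √(1/148 - 8619) = √(-1275611/148) = I*√47197607/74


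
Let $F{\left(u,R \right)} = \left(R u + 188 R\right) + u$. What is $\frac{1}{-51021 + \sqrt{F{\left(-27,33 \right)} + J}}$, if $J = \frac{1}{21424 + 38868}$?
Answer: $- \frac{3076158132}{156948345349259} - \frac{2 \sqrt{4803818051449}}{156948345349259} \approx -1.9628 \cdot 10^{-5}$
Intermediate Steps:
$F{\left(u,R \right)} = u + 188 R + R u$ ($F{\left(u,R \right)} = \left(188 R + R u\right) + u = u + 188 R + R u$)
$J = \frac{1}{60292} \approx 1.6586 \cdot 10^{-5}$
$\frac{1}{-51021 + \sqrt{F{\left(-27,33 \right)} + J}} = \frac{1}{-51021 + \sqrt{\left(-27 + 188 \cdot 33 + 33 \left(-27\right)\right) + \frac{1}{60292}}} = \frac{1}{-51021 + \sqrt{\left(-27 + 6204 - 891\right) + \frac{1}{60292}}} = \frac{1}{-51021 + \sqrt{5286 + \frac{1}{60292}}} = \frac{1}{-51021 + \sqrt{\frac{318703513}{60292}}} = \frac{1}{-51021 + \frac{\sqrt{4803818051449}}{30146}}$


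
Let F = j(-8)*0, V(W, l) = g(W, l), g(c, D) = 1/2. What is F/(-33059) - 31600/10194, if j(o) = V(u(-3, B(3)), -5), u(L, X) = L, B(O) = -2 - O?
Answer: -15800/5097 ≈ -3.0999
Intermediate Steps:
g(c, D) = 1/2 (g(c, D) = 1*(1/2) = 1/2)
V(W, l) = 1/2
j(o) = 1/2
F = 0 (F = (1/2)*0 = 0)
F/(-33059) - 31600/10194 = 0/(-33059) - 31600/10194 = 0*(-1/33059) - 31600*1/10194 = 0 - 15800/5097 = -15800/5097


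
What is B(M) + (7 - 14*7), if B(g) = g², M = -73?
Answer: 5238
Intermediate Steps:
B(M) + (7 - 14*7) = (-73)² + (7 - 14*7) = 5329 + (7 - 98) = 5329 - 91 = 5238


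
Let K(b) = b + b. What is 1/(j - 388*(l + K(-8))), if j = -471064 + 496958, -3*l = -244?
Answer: 3/1634 ≈ 0.0018360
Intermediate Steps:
l = 244/3 (l = -⅓*(-244) = 244/3 ≈ 81.333)
K(b) = 2*b
j = 25894
1/(j - 388*(l + K(-8))) = 1/(25894 - 388*(244/3 + 2*(-8))) = 1/(25894 - 388*(244/3 - 16)) = 1/(25894 - 388*196/3) = 1/(25894 - 76048/3) = 1/(1634/3) = 3/1634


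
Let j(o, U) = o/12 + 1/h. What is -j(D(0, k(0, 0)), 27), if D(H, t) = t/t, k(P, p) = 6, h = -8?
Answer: 1/24 ≈ 0.041667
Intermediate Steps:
D(H, t) = 1
j(o, U) = -⅛ + o/12 (j(o, U) = o/12 + 1/(-8) = o*(1/12) + 1*(-⅛) = o/12 - ⅛ = -⅛ + o/12)
-j(D(0, k(0, 0)), 27) = -(-⅛ + (1/12)*1) = -(-⅛ + 1/12) = -1*(-1/24) = 1/24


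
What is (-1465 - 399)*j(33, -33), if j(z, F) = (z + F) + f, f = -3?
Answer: 5592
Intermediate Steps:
j(z, F) = -3 + F + z (j(z, F) = (z + F) - 3 = (F + z) - 3 = -3 + F + z)
(-1465 - 399)*j(33, -33) = (-1465 - 399)*(-3 - 33 + 33) = -1864*(-3) = 5592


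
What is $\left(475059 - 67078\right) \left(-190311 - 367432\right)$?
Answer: $-227548546883$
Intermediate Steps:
$\left(475059 - 67078\right) \left(-190311 - 367432\right) = 407981 \left(-557743\right) = -227548546883$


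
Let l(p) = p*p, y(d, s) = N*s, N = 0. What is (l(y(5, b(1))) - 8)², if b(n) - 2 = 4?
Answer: 64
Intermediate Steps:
b(n) = 6 (b(n) = 2 + 4 = 6)
y(d, s) = 0 (y(d, s) = 0*s = 0)
l(p) = p²
(l(y(5, b(1))) - 8)² = (0² - 8)² = (0 - 8)² = (-8)² = 64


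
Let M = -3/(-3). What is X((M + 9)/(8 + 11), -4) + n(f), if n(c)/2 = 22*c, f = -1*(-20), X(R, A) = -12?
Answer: 868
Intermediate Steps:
M = 1 (M = -3*(-1/3) = 1)
f = 20
n(c) = 44*c (n(c) = 2*(22*c) = 44*c)
X((M + 9)/(8 + 11), -4) + n(f) = -12 + 44*20 = -12 + 880 = 868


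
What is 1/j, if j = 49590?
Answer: 1/49590 ≈ 2.0165e-5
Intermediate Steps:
1/j = 1/49590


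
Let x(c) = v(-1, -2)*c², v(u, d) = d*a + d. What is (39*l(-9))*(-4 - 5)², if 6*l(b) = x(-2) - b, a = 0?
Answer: 1053/2 ≈ 526.50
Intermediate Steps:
v(u, d) = d (v(u, d) = d*0 + d = 0 + d = d)
x(c) = -2*c²
l(b) = -4/3 - b/6 (l(b) = (-2*(-2)² - b)/6 = (-2*4 - b)/6 = (-8 - b)/6 = -4/3 - b/6)
(39*l(-9))*(-4 - 5)² = (39*(-4/3 - ⅙*(-9)))*(-4 - 5)² = (39*(-4/3 + 3/2))*(-9)² = (39*(⅙))*81 = (13/2)*81 = 1053/2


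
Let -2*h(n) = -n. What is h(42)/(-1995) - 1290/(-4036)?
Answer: 59257/191710 ≈ 0.30910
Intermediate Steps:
h(n) = n/2 (h(n) = -(-1)*n/2 = n/2)
h(42)/(-1995) - 1290/(-4036) = ((1/2)*42)/(-1995) - 1290/(-4036) = 21*(-1/1995) - 1290*(-1/4036) = -1/95 + 645/2018 = 59257/191710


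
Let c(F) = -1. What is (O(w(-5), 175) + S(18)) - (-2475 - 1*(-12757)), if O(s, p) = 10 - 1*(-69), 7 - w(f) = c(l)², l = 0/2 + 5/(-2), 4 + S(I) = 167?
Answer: -10040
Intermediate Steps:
S(I) = 163 (S(I) = -4 + 167 = 163)
l = -5/2 (l = 0*(½) + 5*(-½) = 0 - 5/2 = -5/2 ≈ -2.5000)
w(f) = 6 (w(f) = 7 - 1*(-1)² = 7 - 1*1 = 7 - 1 = 6)
O(s, p) = 79 (O(s, p) = 10 + 69 = 79)
(O(w(-5), 175) + S(18)) - (-2475 - 1*(-12757)) = (79 + 163) - (-2475 - 1*(-12757)) = 242 - (-2475 + 12757) = 242 - 1*10282 = 242 - 10282 = -10040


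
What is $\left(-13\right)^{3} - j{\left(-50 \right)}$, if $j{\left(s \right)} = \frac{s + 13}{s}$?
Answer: $- \frac{109887}{50} \approx -2197.7$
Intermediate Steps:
$j{\left(s \right)} = \frac{13 + s}{s}$
$\left(-13\right)^{3} - j{\left(-50 \right)} = \left(-13\right)^{3} - \frac{13 - 50}{-50} = -2197 - \left(- \frac{1}{50}\right) \left(-37\right) = -2197 - \frac{37}{50} = - \frac{109887}{50}$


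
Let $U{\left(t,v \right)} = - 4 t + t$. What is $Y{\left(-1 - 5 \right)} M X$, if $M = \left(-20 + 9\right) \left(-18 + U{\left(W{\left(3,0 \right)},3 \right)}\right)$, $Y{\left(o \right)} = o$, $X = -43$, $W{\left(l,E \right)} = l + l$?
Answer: $102168$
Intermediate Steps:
$W{\left(l,E \right)} = 2 l$
$U{\left(t,v \right)} = - 3 t$
$M = 396$ ($M = \left(-20 + 9\right) \left(-18 - 3 \cdot 2 \cdot 3\right) = - 11 \left(-18 - 18\right) = \left(-11\right) \left(-36\right) = 396$)
$Y{\left(-1 - 5 \right)} M X = \left(-1 - 5\right) 396 \left(-43\right) = \left(-6\right) 396 \left(-43\right) = \left(-2376\right) \left(-43\right) = 102168$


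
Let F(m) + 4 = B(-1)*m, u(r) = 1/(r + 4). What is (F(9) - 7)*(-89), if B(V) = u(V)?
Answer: 712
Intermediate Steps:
u(r) = 1/(4 + r)
B(V) = 1/(4 + V)
F(m) = -4 + m/3 (F(m) = -4 + m/(4 - 1) = -4 + m/3)
(F(9) - 7)*(-89) = ((-4 + (⅓)*9) - 7)*(-89) = ((-4 + 3) - 7)*(-89) = (-1 - 7)*(-89) = -8*(-89) = 712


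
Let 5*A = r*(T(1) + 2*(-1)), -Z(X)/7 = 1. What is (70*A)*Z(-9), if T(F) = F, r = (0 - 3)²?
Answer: 882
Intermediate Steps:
r = 9 (r = (-3)² = 9)
Z(X) = -7 (Z(X) = -7*1 = -7)
A = -9/5 (A = (9*(1 + 2*(-1)))/5 = (9*(1 - 2))/5 = (9*(-1))/5 = (⅕)*(-9) = -9/5 ≈ -1.8000)
(70*A)*Z(-9) = (70*(-9/5))*(-7) = -126*(-7) = 882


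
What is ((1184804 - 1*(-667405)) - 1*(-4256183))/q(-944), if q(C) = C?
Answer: -763549/118 ≈ -6470.8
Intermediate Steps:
((1184804 - 1*(-667405)) - 1*(-4256183))/q(-944) = ((1184804 - 1*(-667405)) - 1*(-4256183))/(-944) = ((1184804 + 667405) + 4256183)*(-1/944) = (1852209 + 4256183)*(-1/944) = 6108392*(-1/944) = -763549/118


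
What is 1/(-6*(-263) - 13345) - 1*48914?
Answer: -575571039/11767 ≈ -48914.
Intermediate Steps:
1/(-6*(-263) - 13345) - 1*48914 = 1/(1578 - 13345) - 48914 = 1/(-11767) - 48914 = -1/11767 - 48914 = -575571039/11767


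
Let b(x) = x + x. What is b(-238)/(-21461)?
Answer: 476/21461 ≈ 0.022180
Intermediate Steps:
b(x) = 2*x
b(-238)/(-21461) = (2*(-238))/(-21461) = -476*(-1/21461) = 476/21461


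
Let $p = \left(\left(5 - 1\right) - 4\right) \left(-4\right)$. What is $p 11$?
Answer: $0$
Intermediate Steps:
$p = 0$ ($p = \left(\left(5 - 1\right) - 4\right) \left(-4\right) = \left(4 - 4\right) \left(-4\right) = 0 \left(-4\right) = 0$)
$p 11 = 0 \cdot 11 = 0$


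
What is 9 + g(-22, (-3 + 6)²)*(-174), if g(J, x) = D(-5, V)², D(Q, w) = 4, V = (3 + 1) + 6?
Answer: -2775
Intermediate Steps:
V = 10 (V = 4 + 6 = 10)
g(J, x) = 16 (g(J, x) = 4² = 16)
9 + g(-22, (-3 + 6)²)*(-174) = 9 + 16*(-174) = 9 - 2784 = -2775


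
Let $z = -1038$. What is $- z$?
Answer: $1038$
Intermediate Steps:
$- z = \left(-1\right) \left(-1038\right) = 1038$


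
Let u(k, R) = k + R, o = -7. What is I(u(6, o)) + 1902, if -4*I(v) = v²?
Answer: 7607/4 ≈ 1901.8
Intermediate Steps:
u(k, R) = R + k
I(v) = -v²/4
I(u(6, o)) + 1902 = -(-7 + 6)²/4 + 1902 = -¼*(-1)² + 1902 = -¼*1 + 1902 = -¼ + 1902 = 7607/4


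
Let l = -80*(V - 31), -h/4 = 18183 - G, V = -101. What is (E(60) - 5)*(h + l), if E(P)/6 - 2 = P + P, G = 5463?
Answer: -29312640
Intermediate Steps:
E(P) = 12 + 12*P (E(P) = 12 + 6*(P + P) = 12 + 6*(2*P) = 12 + 12*P)
h = -50880 (h = -4*(18183 - 1*5463) = -4*(18183 - 5463) = -4*12720 = -50880)
l = 10560 (l = -80*(-101 - 31) = -80*(-132) = 10560)
(E(60) - 5)*(h + l) = ((12 + 12*60) - 5)*(-50880 + 10560) = ((12 + 720) - 5)*(-40320) = (732 - 5)*(-40320) = 727*(-40320) = -29312640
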